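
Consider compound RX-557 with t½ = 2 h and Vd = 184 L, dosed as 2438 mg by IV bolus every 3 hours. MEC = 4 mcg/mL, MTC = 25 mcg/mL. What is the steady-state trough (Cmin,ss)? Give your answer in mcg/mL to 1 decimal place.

7.2 mcg/mL

τ/t½ = 3/2 ≈ 1.5, so fraction remaining f = (1/2)^(3/2) ≈ 0.3536.
At steady state, accumulation factor R = 1/(1 − e^(−kτ)) ≈ 1.5470.
Each bolus raises the concentration by D/Vd = 2438/184 ≈ 13.250 mcg/mL.
Steady-state peak Cmax,ss = C₀·R ≈ 13.250 × 1.5470 ≈ 20.498 mcg/mL.
One interval later, Cmin,ss = Cmax,ss·e^(−kτ) ≈ 20.498 × 0.3536 ≈ 7.248 mcg/mL.
Trough 7.2 mcg/mL vs MEC 4 mcg/mL: adequate.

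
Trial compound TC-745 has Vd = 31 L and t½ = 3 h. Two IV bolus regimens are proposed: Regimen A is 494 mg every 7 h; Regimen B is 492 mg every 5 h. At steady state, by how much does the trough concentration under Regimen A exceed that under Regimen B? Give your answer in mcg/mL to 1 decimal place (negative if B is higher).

Regimen A: f = (1/2)^(7/3) ≈ 0.1984; Cmin,ss = (494/31)·f/(1−f) ≈ 3.944 mcg/mL.
Regimen B: f = (1/2)^(5/3) ≈ 0.3150; Cmin,ss = (492/31)·f/(1−f) ≈ 7.298 mcg/mL.
Difference ≈ 3.944 − 7.298 ≈ -3.354 mcg/mL.

-3.4 mcg/mL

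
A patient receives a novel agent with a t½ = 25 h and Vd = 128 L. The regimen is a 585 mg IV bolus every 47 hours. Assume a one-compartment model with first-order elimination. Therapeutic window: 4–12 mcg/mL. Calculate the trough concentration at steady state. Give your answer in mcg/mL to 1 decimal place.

1.7 mcg/mL

τ/t½ = 47/25 ≈ 1.88, so fraction remaining f = (1/2)^(47/25) ≈ 0.2717.
Single-dose peak C₀ = D/Vd = 585/128 ≈ 4.570 mcg/mL.
Steady-state trough Cmin,ss = C₀·f/(1−f) ≈ 4.570 × 0.2717/0.7283 ≈ 1.705 mcg/mL.
Trough 1.7 mcg/mL vs MEC 4 mcg/mL: subtherapeutic.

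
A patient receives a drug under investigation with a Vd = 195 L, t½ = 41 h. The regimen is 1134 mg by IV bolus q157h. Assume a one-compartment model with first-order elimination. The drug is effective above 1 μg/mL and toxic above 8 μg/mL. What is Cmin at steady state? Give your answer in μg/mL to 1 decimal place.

Over one 157-h interval, 157/41 ≈ 3.8293 half-lives elapse, leaving f ≈ 0.0704 of each dose.
Accumulation ratio R = 1/(1 − f) ≈ 1/0.9296 ≈ 1.0757.
Single-dose peak C₀ = D/Vd = 1134/195 ≈ 5.815 μg/mL.
Cmax,ss = C₀/(1 − f) ≈ 5.815/0.9296 ≈ 6.255 μg/mL.
Steady-state trough Cmin,ss = Cmax,ss·f ≈ 6.255 × 0.0704 ≈ 0.440 μg/mL.
Trough 0.4 μg/mL vs MEC 1 μg/mL: subtherapeutic.

0.4 μg/mL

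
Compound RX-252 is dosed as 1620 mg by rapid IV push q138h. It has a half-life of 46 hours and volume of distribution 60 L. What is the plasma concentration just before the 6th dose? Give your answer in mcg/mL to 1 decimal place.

f = (1/2)^(τ/t½) = (1/2)^(138/46) ≈ 0.1250.
C₀ = D/Vd = 1620/60 ≈ 27.000 mcg/mL.
Before the 6th dose, 5 doses have been given. Superposition: Cmin = C₀·(f + f² + … + f^5).
≈ 27.000 × (0.1250 + 0.0156 + 0.0020 + 0.0002 + 0.0000) ≈ 27.000 × 0.1428 ≈ 3.856 mcg/mL.

3.9 mcg/mL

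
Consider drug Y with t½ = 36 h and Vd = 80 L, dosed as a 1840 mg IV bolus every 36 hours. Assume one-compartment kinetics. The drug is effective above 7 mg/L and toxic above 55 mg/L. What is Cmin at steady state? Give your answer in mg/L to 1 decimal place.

23.0 mg/L

τ = 36 h = 1 half-life, so f = (1/2)^1 = 0.5.
At steady state, R = 1/(1 − 0.5) = 2/1.
Single-dose peak C₀ = D/Vd = 1840/80 = 23 mg/L.
Steady-state peak Cmax,ss = C₀·R = 23 × 2/1 ≈ 46.000 mg/L.
Steady-state trough Cmin,ss = Cmax,ss·f ≈ 46.000 × 0.5 ≈ 23.000 mg/L.
Trough 23.0 mg/L vs MEC 7 mg/L: adequate.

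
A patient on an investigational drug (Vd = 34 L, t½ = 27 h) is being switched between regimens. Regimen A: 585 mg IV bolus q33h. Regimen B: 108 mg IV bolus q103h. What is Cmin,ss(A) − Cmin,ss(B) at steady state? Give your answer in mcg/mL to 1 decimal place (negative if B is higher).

12.7 mcg/mL

Regimen A: f = (1/2)^(33/27) ≈ 0.4286; Cmin,ss = (585/34)·f/(1−f) ≈ 12.906 mcg/mL.
Regimen B: f = (1/2)^(103/27) ≈ 0.0711; Cmin,ss = (108/34)·f/(1−f) ≈ 0.243 mcg/mL.
Difference ≈ 12.906 − 0.243 ≈ 12.663 mcg/mL.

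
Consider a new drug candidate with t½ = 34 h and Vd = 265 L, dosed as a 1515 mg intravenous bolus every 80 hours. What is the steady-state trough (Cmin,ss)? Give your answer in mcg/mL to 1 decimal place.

Over one 80-h interval, 80/34 ≈ 2.3529 half-lives elapse, leaving f ≈ 0.1957 of each dose.
At steady state, accumulation factor R = 1/(1 − e^(−kτ)) ≈ 1.2433.
Each bolus raises the concentration by D/Vd = 1515/265 ≈ 5.717 mcg/mL.
Cmax,ss = C₀/(1 − f) ≈ 5.717/0.8043 ≈ 7.108 mcg/mL.
Steady-state trough Cmin,ss = Cmax,ss·f ≈ 7.108 × 0.1957 ≈ 1.391 mcg/mL.

1.4 mcg/mL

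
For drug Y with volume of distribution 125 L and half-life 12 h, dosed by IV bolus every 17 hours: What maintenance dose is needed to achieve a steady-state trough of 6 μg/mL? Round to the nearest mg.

1252 mg

τ/t½ = 17/12 ≈ 1.4167, so f = (1/2)^(17/12) ≈ 0.374577.
Cmin,ss = (D/Vd)·f/(1−f), so D = Cmin,ss·Vd·(1−f)/f.
D = 6 × 125 × (1−f)/f ≈ 6 × 125 × 1.66968 ≈ 1252.26 mg.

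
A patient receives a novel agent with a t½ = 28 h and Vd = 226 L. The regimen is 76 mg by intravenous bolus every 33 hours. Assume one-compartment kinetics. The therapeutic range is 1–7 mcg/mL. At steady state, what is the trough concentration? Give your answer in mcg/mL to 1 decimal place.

k = ln2/t½ = ln2/28 ≈ 0.024755 h⁻¹; fraction remaining f = e^(−kτ) = e^(−0.024755×33) ≈ 0.4418.
Accumulation ratio R = 1/(1 − f) ≈ 1/0.5582 ≈ 1.7915.
Each bolus raises the concentration by D/Vd = 76/226 ≈ 0.336 mcg/mL.
Steady-state peak Cmax,ss = C₀·R ≈ 0.336 × 1.7915 ≈ 0.602 mcg/mL.
Steady-state trough Cmin,ss = Cmax,ss·f ≈ 0.602 × 0.4418 ≈ 0.266 mcg/mL.
Trough 0.3 mcg/mL vs MEC 1 mcg/mL: subtherapeutic.

0.3 mcg/mL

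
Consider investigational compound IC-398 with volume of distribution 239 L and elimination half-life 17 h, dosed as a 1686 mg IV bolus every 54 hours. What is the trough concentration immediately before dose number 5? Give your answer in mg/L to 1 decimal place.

0.9 mg/L

f = (1/2)^(τ/t½) = (1/2)^(54/17) ≈ 0.1106.
C₀ = D/Vd = 1686/239 ≈ 7.054 mg/L.
Before the 5th dose, 4 doses have been given. Superposition: Cmin = C₀·(f + f² + … + f^4).
≈ 7.054 × (0.1106 + 0.0122 + 0.0014 + 0.0001) ≈ 7.054 × 0.1243 ≈ 0.877 mg/L.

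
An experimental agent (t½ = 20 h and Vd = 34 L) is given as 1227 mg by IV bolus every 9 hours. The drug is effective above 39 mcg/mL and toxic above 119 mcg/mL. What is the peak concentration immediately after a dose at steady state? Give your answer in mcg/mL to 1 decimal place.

134.7 mcg/mL

Over one 9-h interval, 9/20 ≈ 0.45 half-lives elapse, leaving f ≈ 0.7320 of each dose.
Accumulation ratio R = 1/(1 − f) ≈ 1/0.2680 ≈ 3.7313.
Each bolus raises the concentration by D/Vd = 1227/34 ≈ 36.088 mcg/mL.
Steady-state peak Cmax,ss = C₀·R ≈ 36.088 × 3.7313 ≈ 134.655 mcg/mL.
Peak 134.7 mcg/mL vs MTC 119 mcg/mL: exceeds toxic threshold.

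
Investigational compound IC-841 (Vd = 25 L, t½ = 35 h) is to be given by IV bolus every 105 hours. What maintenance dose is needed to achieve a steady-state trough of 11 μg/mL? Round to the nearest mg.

τ/t½ = 105/35 ≈ 3, so f = (1/2)^(105/35) ≈ 0.125000.
Cmin,ss = (D/Vd)·f/(1−f), so D = Cmin,ss·Vd·(1−f)/f.
D = 11 × 25 × (1−f)/f ≈ 11 × 25 × 7.00000 ≈ 1925.00 mg.

1925 mg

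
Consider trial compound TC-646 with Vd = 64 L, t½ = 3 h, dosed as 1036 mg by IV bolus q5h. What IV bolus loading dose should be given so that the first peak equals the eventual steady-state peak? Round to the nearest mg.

1512 mg

f = (1/2)^(5/3) ≈ 0.314980; accumulation ratio R = 1/(1−f) ≈ 1.45981.
Loading dose to hit Cmax,ss on first dose: D_load = D_maint·R ≈ 1036 × 1.45981 ≈ 1512.36 mg.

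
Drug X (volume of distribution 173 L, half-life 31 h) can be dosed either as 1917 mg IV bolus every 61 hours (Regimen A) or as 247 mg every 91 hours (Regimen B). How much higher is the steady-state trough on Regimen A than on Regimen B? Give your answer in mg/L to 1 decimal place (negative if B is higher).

3.6 mg/L

Regimen A: f = (1/2)^(61/31) ≈ 0.2557; Cmin,ss = (1917/173)·f/(1−f) ≈ 3.807 mg/L.
Regimen B: f = (1/2)^(91/31) ≈ 0.1307; Cmin,ss = (247/173)·f/(1−f) ≈ 0.215 mg/L.
Difference ≈ 3.807 − 0.215 ≈ 3.592 mg/L.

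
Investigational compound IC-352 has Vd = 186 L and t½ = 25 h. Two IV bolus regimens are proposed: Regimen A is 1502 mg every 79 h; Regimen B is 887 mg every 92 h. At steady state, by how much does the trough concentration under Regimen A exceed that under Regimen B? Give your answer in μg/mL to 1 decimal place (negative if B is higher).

Regimen A: f = (1/2)^(79/25) ≈ 0.1119; Cmin,ss = (1502/186)·f/(1−f) ≈ 1.017 μg/mL.
Regimen B: f = (1/2)^(92/25) ≈ 0.0780; Cmin,ss = (887/186)·f/(1−f) ≈ 0.403 μg/mL.
Difference ≈ 1.017 − 0.403 ≈ 0.614 μg/mL.

0.6 μg/mL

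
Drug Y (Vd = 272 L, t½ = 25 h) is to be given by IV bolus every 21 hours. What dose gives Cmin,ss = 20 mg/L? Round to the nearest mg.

4298 mg

τ/t½ = 21/25 ≈ 0.84, so f = (1/2)^(21/25) ≈ 0.558644.
Cmin,ss = (D/Vd)·f/(1−f), so D = Cmin,ss·Vd·(1−f)/f.
D = 20 × 272 × (1−f)/f ≈ 20 × 272 × 0.79005 ≈ 4297.87 mg.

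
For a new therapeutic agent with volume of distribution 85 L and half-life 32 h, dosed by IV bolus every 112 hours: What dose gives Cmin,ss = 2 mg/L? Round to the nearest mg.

1753 mg

τ/t½ = 112/32 ≈ 3.5, so f = (1/2)^(112/32) ≈ 0.088388.
Cmin,ss = (D/Vd)·f/(1−f), so D = Cmin,ss·Vd·(1−f)/f.
D = 2 × 85 × (1−f)/f ≈ 2 × 85 × 10.31375 ≈ 1753.34 mg.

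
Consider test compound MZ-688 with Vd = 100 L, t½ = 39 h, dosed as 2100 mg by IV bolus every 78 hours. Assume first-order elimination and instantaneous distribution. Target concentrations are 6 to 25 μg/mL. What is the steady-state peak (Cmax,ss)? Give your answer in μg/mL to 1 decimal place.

28.0 μg/mL

The dosing interval is 2 half-lives, so f = 2^(−2) = 0.25.
Accumulation ratio R = 1/(1 − f) = 1/0.75 = 4/3.
Single-dose peak C₀ = D/Vd = 2100/100 = 21 μg/mL.
Steady-state peak Cmax,ss = C₀·R = 21 × 4/3 ≈ 28.000 μg/mL.
Peak 28.0 μg/mL vs MTC 25 μg/mL: exceeds toxic threshold.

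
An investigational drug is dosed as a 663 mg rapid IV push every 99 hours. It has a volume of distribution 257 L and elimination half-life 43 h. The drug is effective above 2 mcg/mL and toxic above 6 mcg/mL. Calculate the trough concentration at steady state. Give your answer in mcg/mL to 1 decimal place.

0.7 mcg/mL

τ/t½ = 99/43 ≈ 2.3023, so fraction remaining f = (1/2)^(99/43) ≈ 0.2027.
Accumulation ratio R = 1/(1 − f) ≈ 1/0.7973 ≈ 1.2542.
Single-dose peak C₀ = D/Vd = 663/257 ≈ 2.580 mcg/mL.
Cmax,ss = C₀/(1 − f) ≈ 2.580/0.7973 ≈ 3.236 mcg/mL.
One interval later, Cmin,ss = Cmax,ss·e^(−kτ) ≈ 3.236 × 0.2027 ≈ 0.656 mcg/mL.
Trough 0.7 mcg/mL vs MEC 2 mcg/mL: subtherapeutic.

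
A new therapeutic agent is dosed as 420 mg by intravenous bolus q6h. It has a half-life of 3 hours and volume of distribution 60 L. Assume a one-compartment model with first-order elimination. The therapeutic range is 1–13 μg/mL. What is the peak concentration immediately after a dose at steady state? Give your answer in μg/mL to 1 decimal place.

9.3 μg/mL

τ = 6 h = 2 half-lives, so f = (1/2)^2 = 0.25.
At steady state, R = 1/(1 − 0.25) = 4/3.
Single-dose peak C₀ = D/Vd = 420/60 = 7 μg/mL.
Steady-state peak Cmax,ss = C₀·R = 7 × 4/3 ≈ 9.333 μg/mL.
Peak 9.3 μg/mL vs MTC 13 μg/mL: below toxic threshold.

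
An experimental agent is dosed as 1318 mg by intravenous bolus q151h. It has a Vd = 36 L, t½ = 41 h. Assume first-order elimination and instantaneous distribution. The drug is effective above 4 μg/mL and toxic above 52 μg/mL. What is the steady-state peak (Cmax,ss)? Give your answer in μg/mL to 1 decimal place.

k = ln2/t½ = ln2/41 ≈ 0.016906 h⁻¹; fraction remaining f = e^(−kτ) = e^(−0.016906×151) ≈ 0.0779.
At steady state, accumulation factor R = 1/(1 − e^(−kτ)) ≈ 1.0845.
Each bolus raises the concentration by D/Vd = 1318/36 ≈ 36.611 μg/mL.
Steady-state peak Cmax,ss = C₀·R ≈ 36.611 × 1.0845 ≈ 39.705 μg/mL.
Peak 39.7 μg/mL vs MTC 52 μg/mL: below toxic threshold.

39.7 μg/mL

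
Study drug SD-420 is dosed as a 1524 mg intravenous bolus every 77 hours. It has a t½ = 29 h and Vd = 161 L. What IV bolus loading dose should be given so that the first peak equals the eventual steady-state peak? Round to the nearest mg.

f = (1/2)^(77/29) ≈ 0.158750; accumulation ratio R = 1/(1−f) ≈ 1.18871.
Loading dose to hit Cmax,ss on first dose: D_load = D_maint·R ≈ 1524 × 1.18871 ≈ 1811.59 mg.

1812 mg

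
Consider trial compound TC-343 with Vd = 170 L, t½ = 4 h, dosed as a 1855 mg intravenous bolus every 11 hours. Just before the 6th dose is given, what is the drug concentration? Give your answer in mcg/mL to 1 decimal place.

f = (1/2)^(τ/t½) = (1/2)^(11/4) ≈ 0.1487.
C₀ = D/Vd = 1855/170 ≈ 10.912 mcg/mL.
Before the 6th dose, 5 doses have been given. Superposition: Cmin = C₀·(f + f² + … + f^5).
≈ 10.912 × (0.1487 + 0.0221 + 0.0033 + 0.0005 + 0.0001) ≈ 10.912 × 0.1747 ≈ 1.906 mcg/mL.

1.9 mcg/mL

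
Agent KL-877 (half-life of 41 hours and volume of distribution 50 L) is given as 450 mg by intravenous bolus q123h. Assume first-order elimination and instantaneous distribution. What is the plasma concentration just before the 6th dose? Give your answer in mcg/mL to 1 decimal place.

1.3 mcg/mL

f = (1/2)^(τ/t½) = (1/2)^(123/41) ≈ 0.1250.
C₀ = D/Vd = 450/50 ≈ 9.000 mcg/mL.
Before the 6th dose, 5 doses have been given. Superposition: Cmin = C₀·(f + f² + … + f^5).
≈ 9.000 × (0.1250 + 0.0156 + 0.0020 + 0.0002 + 0.0000) ≈ 9.000 × 0.1428 ≈ 1.285 mcg/mL.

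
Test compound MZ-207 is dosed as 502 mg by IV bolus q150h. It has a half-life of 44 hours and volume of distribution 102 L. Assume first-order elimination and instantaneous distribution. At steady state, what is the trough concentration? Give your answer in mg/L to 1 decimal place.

Over one 150-h interval, 150/44 ≈ 3.4091 half-lives elapse, leaving f ≈ 0.0941 of each dose.
At steady state, accumulation factor R = 1/(1 − e^(−kτ)) ≈ 1.1039.
Each bolus raises the concentration by D/Vd = 502/102 ≈ 4.922 mg/L.
Cmax,ss = C₀/(1 − f) ≈ 4.922/0.9059 ≈ 5.433 mg/L.
One interval later, Cmin,ss = Cmax,ss·e^(−kτ) ≈ 5.433 × 0.0941 ≈ 0.511 mg/L.

0.5 mg/L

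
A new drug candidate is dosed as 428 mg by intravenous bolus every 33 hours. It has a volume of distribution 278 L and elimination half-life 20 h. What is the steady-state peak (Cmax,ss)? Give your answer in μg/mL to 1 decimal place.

2.3 μg/mL

τ/t½ = 33/20 ≈ 1.65, so fraction remaining f = (1/2)^(33/20) ≈ 0.3186.
At steady state, accumulation factor R = 1/(1 − e^(−kτ)) ≈ 1.4676.
Each bolus raises the concentration by D/Vd = 428/278 ≈ 1.540 μg/mL.
Steady-state peak Cmax,ss = C₀·R ≈ 1.540 × 1.4676 ≈ 2.260 μg/mL.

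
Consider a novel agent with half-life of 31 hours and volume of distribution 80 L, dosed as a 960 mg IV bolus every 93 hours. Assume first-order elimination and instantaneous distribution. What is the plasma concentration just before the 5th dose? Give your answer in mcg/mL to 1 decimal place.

1.7 mcg/mL

f = (1/2)^(τ/t½) = (1/2)^(93/31) ≈ 0.1250.
C₀ = D/Vd = 960/80 ≈ 12.000 mcg/mL.
Before the 5th dose, 4 doses have been given. Superposition: Cmin = C₀·(f + f² + … + f^4).
≈ 12.000 × (0.1250 + 0.0156 + 0.0020 + 0.0002) ≈ 12.000 × 0.1428 ≈ 1.714 mcg/mL.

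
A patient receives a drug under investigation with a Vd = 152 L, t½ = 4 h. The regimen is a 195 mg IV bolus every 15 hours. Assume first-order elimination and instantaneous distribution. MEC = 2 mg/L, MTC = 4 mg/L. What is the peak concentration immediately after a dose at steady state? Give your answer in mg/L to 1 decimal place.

τ/t½ = 15/4 ≈ 3.75, so fraction remaining f = (1/2)^(15/4) ≈ 0.0743.
At steady state, accumulation factor R = 1/(1 − e^(−kτ)) ≈ 1.0803.
Each bolus raises the concentration by D/Vd = 195/152 ≈ 1.283 mg/L.
Cmax,ss = C₀/(1 − f) ≈ 1.283/0.9257 ≈ 1.386 mg/L.
Peak 1.4 mg/L vs MTC 4 mg/L: below toxic threshold.

1.4 mg/L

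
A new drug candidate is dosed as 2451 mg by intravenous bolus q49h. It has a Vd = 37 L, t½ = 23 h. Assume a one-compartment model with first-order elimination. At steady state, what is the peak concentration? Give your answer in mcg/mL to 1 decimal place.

Over one 49-h interval, 49/23 ≈ 2.1304 half-lives elapse, leaving f ≈ 0.2284 of each dose.
Accumulation ratio R = 1/(1 − f) ≈ 1/0.7716 ≈ 1.2960.
Each bolus raises the concentration by D/Vd = 2451/37 ≈ 66.243 mcg/mL.
Steady-state peak Cmax,ss = C₀·R ≈ 66.243 × 1.2960 ≈ 85.851 mcg/mL.

85.9 mcg/mL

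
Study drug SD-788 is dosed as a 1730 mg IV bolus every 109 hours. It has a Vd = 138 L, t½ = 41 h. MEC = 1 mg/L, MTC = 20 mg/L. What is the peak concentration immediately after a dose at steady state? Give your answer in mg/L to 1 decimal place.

k = ln2/t½ = ln2/41 ≈ 0.016906 h⁻¹; fraction remaining f = e^(−kτ) = e^(−0.016906×109) ≈ 0.1584.
Accumulation ratio R = 1/(1 − f) ≈ 1/0.8416 ≈ 1.1882.
Single-dose peak C₀ = D/Vd = 1730/138 ≈ 12.536 mg/L.
Steady-state peak Cmax,ss = C₀·R ≈ 12.536 × 1.1882 ≈ 14.895 mg/L.
Peak 14.9 mg/L vs MTC 20 mg/L: below toxic threshold.

14.9 mg/L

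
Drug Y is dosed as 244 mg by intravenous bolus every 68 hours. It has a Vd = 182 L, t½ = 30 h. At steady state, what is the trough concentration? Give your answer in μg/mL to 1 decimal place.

0.4 μg/mL

τ/t½ = 68/30 ≈ 2.2667, so fraction remaining f = (1/2)^(68/30) ≈ 0.2078.
Single-dose peak C₀ = D/Vd = 244/182 ≈ 1.341 μg/mL.
Steady-state trough Cmin,ss = C₀·f/(1−f) ≈ 1.341 × 0.2078/0.7922 ≈ 0.352 μg/mL.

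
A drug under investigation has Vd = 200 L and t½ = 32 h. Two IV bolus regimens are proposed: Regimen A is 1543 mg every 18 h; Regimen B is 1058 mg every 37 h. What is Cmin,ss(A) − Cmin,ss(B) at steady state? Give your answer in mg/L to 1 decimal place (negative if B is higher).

11.9 mg/L

Regimen A: f = (1/2)^(18/32) ≈ 0.6771; Cmin,ss = (1543/200)·f/(1−f) ≈ 16.178 mg/L.
Regimen B: f = (1/2)^(37/32) ≈ 0.4487; Cmin,ss = (1058/200)·f/(1−f) ≈ 4.306 mg/L.
Difference ≈ 16.178 − 4.306 ≈ 11.872 mg/L.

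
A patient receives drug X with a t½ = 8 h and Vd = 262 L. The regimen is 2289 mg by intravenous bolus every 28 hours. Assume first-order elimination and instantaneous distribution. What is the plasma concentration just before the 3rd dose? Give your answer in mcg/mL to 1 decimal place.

0.8 mcg/mL

f = (1/2)^(τ/t½) = (1/2)^(28/8) ≈ 0.0884.
C₀ = D/Vd = 2289/262 ≈ 8.737 mcg/mL.
Before the 3rd dose, 2 doses have been given. Superposition: Cmin = C₀·(f + f²).
≈ 8.737 × (0.0884 + 0.0078) ≈ 8.737 × 0.0962 ≈ 0.840 mcg/mL.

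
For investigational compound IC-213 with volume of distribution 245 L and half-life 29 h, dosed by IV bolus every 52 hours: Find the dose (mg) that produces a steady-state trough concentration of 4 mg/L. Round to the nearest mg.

2416 mg

τ/t½ = 52/29 ≈ 1.7931, so f = (1/2)^(52/29) ≈ 0.288551.
Cmin,ss = (D/Vd)·f/(1−f), so D = Cmin,ss·Vd·(1−f)/f.
D = 4 × 245 × (1−f)/f ≈ 4 × 245 × 2.46559 ≈ 2416.28 mg.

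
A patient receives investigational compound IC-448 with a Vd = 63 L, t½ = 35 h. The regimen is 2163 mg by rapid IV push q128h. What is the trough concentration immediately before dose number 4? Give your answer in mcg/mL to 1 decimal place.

f = (1/2)^(τ/t½) = (1/2)^(128/35) ≈ 0.0793.
C₀ = D/Vd = 2163/63 ≈ 34.333 mcg/mL.
Before the 4th dose, 3 doses have been given. Superposition: Cmin = C₀·(f + f² + … + f^3).
≈ 34.333 × (0.0793 + 0.0063 + 0.0005) ≈ 34.333 × 0.0861 ≈ 2.956 mcg/mL.

3.0 mcg/mL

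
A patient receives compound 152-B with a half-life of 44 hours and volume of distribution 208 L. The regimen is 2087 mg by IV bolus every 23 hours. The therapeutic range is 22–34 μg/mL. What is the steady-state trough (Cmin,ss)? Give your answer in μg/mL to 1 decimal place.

τ/t½ = 23/44 ≈ 0.52273, so fraction remaining f = (1/2)^(23/44) ≈ 0.6961.
At steady state, accumulation factor R = 1/(1 − e^(−kτ)) ≈ 3.2906.
Each bolus raises the concentration by D/Vd = 2087/208 ≈ 10.034 μg/mL.
Steady-state peak Cmax,ss = C₀·R ≈ 10.034 × 3.2906 ≈ 33.018 μg/mL.
One interval later, Cmin,ss = Cmax,ss·e^(−kτ) ≈ 33.018 × 0.6961 ≈ 22.984 μg/mL.
Trough 23.0 μg/mL vs MEC 22 μg/mL: adequate.

23.0 μg/mL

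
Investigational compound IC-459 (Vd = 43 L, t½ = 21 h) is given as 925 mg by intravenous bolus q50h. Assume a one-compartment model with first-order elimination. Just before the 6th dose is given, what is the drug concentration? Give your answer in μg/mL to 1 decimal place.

f = (1/2)^(τ/t½) = (1/2)^(50/21) ≈ 0.1920.
C₀ = D/Vd = 925/43 ≈ 21.512 μg/mL.
Before the 6th dose, 5 doses have been given. Superposition: Cmin = C₀·(f + f² + … + f^5).
≈ 21.512 × (0.1920 + 0.0369 + 0.0071 + 0.0014 + 0.0003) ≈ 21.512 × 0.2377 ≈ 5.113 μg/mL.

5.1 μg/mL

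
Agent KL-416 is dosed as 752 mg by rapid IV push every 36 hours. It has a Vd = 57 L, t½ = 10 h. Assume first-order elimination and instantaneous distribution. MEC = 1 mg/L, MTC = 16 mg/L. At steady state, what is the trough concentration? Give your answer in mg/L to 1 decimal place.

Over one 36-h interval, 36/10 ≈ 3.6 half-lives elapse, leaving f ≈ 0.0825 of each dose.
Accumulation ratio R = 1/(1 − f) ≈ 1/0.9175 ≈ 1.0899.
Each bolus raises the concentration by D/Vd = 752/57 ≈ 13.193 mg/L.
Cmax,ss = C₀/(1 − f) ≈ 13.193/0.9175 ≈ 14.379 mg/L.
Steady-state trough Cmin,ss = Cmax,ss·f ≈ 14.379 × 0.0825 ≈ 1.186 mg/L.
Trough 1.2 mg/L vs MEC 1 mg/L: adequate.

1.2 mg/L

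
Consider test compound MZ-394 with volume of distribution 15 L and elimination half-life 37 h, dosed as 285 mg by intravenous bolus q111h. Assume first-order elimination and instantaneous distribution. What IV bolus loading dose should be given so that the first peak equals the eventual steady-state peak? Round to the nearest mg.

326 mg

f = (1/2)^(111/37) ≈ 0.125000; accumulation ratio R = 1/(1−f) ≈ 1.14286.
Loading dose to hit Cmax,ss on first dose: D_load = D_maint·R ≈ 285 × 1.14286 ≈ 325.72 mg.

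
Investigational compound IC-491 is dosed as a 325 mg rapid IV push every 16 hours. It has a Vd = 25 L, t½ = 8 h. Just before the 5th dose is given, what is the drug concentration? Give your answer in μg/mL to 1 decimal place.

f = (1/2)^(τ/t½) = (1/2)^(16/8) ≈ 0.2500.
C₀ = D/Vd = 325/25 ≈ 13.000 μg/mL.
Before the 5th dose, 4 doses have been given. Superposition: Cmin = C₀·(f + f² + … + f^4).
≈ 13.000 × (0.2500 + 0.0625 + 0.0156 + 0.0039) ≈ 13.000 × 0.3320 ≈ 4.316 μg/mL.

4.3 μg/mL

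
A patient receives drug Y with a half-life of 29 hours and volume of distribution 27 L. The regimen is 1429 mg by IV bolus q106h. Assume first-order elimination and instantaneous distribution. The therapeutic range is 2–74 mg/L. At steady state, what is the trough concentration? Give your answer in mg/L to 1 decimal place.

4.6 mg/L

Over one 106-h interval, 106/29 ≈ 3.6552 half-lives elapse, leaving f ≈ 0.0794 of each dose.
At steady state, accumulation factor R = 1/(1 − e^(−kτ)) ≈ 1.0862.
Single-dose peak C₀ = D/Vd = 1429/27 ≈ 52.926 mg/L.
Steady-state peak Cmax,ss = C₀·R ≈ 52.926 × 1.0862 ≈ 57.488 mg/L.
Steady-state trough Cmin,ss = Cmax,ss·f ≈ 57.488 × 0.0794 ≈ 4.565 mg/L.
Trough 4.6 mg/L vs MEC 2 mg/L: adequate.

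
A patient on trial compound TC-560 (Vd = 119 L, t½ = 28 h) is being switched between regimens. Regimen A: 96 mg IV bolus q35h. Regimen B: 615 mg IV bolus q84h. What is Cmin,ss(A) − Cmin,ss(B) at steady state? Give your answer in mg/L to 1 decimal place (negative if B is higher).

-0.2 mg/L

Regimen A: f = (1/2)^(35/28) ≈ 0.4204; Cmin,ss = (96/119)·f/(1−f) ≈ 0.585 mg/L.
Regimen B: f = (1/2)^(84/28) ≈ 0.1250; Cmin,ss = (615/119)·f/(1−f) ≈ 0.738 mg/L.
Difference ≈ 0.585 − 0.738 ≈ -0.153 mg/L.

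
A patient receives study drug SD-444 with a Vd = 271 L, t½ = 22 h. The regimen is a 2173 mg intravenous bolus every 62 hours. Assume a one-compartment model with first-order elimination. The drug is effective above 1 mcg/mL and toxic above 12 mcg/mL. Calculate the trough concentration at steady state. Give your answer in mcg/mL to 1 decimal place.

1.3 mcg/mL

k = ln2/t½ = ln2/22 ≈ 0.031507 h⁻¹; fraction remaining f = e^(−kτ) = e^(−0.031507×62) ≈ 0.1418.
Accumulation ratio R = 1/(1 − f) ≈ 1/0.8582 ≈ 1.1652.
Single-dose peak C₀ = D/Vd = 2173/271 ≈ 8.018 mcg/mL.
Steady-state peak Cmax,ss = C₀·R ≈ 8.018 × 1.1652 ≈ 9.343 mcg/mL.
Steady-state trough Cmin,ss = Cmax,ss·f ≈ 9.343 × 0.1418 ≈ 1.325 mcg/mL.
Trough 1.3 mcg/mL vs MEC 1 mcg/mL: adequate.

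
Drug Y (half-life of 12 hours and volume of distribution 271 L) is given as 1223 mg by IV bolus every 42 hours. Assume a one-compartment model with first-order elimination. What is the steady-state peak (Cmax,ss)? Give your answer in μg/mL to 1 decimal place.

τ/t½ = 42/12 ≈ 3.5, so fraction remaining f = (1/2)^(42/12) ≈ 0.0884.
Accumulation ratio R = 1/(1 − f) ≈ 1/0.9116 ≈ 1.0970.
Single-dose peak C₀ = D/Vd = 1223/271 ≈ 4.513 μg/mL.
Cmax,ss = C₀/(1 − f) ≈ 4.513/0.9116 ≈ 4.951 μg/mL.

5.0 μg/mL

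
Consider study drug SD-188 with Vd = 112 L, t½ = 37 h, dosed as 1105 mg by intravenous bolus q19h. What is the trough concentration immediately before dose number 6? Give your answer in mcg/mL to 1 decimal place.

f = (1/2)^(τ/t½) = (1/2)^(19/37) ≈ 0.7005.
C₀ = D/Vd = 1105/112 ≈ 9.866 mcg/mL.
Before the 6th dose, 5 doses have been given. Superposition: Cmin = C₀·(f + f² + … + f^5).
≈ 9.866 × (0.7005 + 0.4907 + 0.3437 + 0.2408 + 0.1687) ≈ 9.866 × 1.9444 ≈ 19.183 mcg/mL.

19.2 mcg/mL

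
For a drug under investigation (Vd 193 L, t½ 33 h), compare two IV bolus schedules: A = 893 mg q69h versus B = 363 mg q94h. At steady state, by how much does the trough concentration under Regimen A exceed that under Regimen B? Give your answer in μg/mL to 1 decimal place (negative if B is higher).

1.1 μg/mL

Regimen A: f = (1/2)^(69/33) ≈ 0.2347; Cmin,ss = (893/193)·f/(1−f) ≈ 1.419 μg/mL.
Regimen B: f = (1/2)^(94/33) ≈ 0.1388; Cmin,ss = (363/193)·f/(1−f) ≈ 0.303 μg/mL.
Difference ≈ 1.419 − 0.303 ≈ 1.116 μg/mL.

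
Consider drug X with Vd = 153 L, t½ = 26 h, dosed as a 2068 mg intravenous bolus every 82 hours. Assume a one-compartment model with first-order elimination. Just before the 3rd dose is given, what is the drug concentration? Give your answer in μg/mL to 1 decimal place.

f = (1/2)^(τ/t½) = (1/2)^(82/26) ≈ 0.1124.
C₀ = D/Vd = 2068/153 ≈ 13.516 μg/mL.
Before the 3rd dose, 2 doses have been given. Superposition: Cmin = C₀·(f + f²).
≈ 13.516 × (0.1124 + 0.0126) ≈ 13.516 × 0.1250 ≈ 1.690 μg/mL.

1.7 μg/mL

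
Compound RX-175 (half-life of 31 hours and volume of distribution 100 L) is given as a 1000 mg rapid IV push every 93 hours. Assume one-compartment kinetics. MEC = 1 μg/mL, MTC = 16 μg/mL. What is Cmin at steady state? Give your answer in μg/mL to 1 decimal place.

1.4 μg/mL

τ = 93 h = 3 half-lives, so f = (1/2)^3 = 0.125.
Accumulation ratio R = 1/(1 − f) = 1/0.875 = 8/7.
Single-dose peak C₀ = D/Vd = 1000/100 = 10 μg/mL.
Steady-state peak Cmax,ss = C₀·R = 10 × 8/7 ≈ 11.429 μg/mL.
Steady-state trough Cmin,ss = Cmax,ss·f ≈ 11.429 × 0.125 ≈ 1.429 μg/mL.
Trough 1.4 μg/mL vs MEC 1 μg/mL: adequate.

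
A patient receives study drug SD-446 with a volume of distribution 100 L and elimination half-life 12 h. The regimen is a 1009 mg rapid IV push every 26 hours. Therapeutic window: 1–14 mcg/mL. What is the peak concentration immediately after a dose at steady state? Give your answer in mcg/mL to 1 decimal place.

Over one 26-h interval, 26/12 ≈ 2.1667 half-lives elapse, leaving f ≈ 0.2227 of each dose.
Accumulation ratio R = 1/(1 − f) ≈ 1/0.7773 ≈ 1.2865.
Each bolus raises the concentration by D/Vd = 1009/100 ≈ 10.090 mcg/mL.
Steady-state peak Cmax,ss = C₀·R ≈ 10.090 × 1.2865 ≈ 12.981 mcg/mL.
Peak 13.0 mcg/mL vs MTC 14 mcg/mL: below toxic threshold.

13.0 mcg/mL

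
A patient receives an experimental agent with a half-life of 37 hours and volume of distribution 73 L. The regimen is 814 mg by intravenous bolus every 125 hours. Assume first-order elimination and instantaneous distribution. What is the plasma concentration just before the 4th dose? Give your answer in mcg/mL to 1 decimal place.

f = (1/2)^(τ/t½) = (1/2)^(125/37) ≈ 0.0962.
C₀ = D/Vd = 814/73 ≈ 11.151 mcg/mL.
Before the 4th dose, 3 doses have been given. Superposition: Cmin = C₀·(f + f² + … + f^3).
≈ 11.151 × (0.0962 + 0.0093 + 0.0009) ≈ 11.151 × 0.1064 ≈ 1.186 mcg/mL.

1.2 mcg/mL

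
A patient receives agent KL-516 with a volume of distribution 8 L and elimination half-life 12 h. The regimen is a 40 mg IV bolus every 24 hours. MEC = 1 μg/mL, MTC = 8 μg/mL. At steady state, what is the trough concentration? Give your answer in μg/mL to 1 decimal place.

The dosing interval is 2 half-lives, so f = 2^(−2) = 0.25.
At steady state, R = 1/(1 − 0.25) = 4/3.
Single-dose peak C₀ = D/Vd = 40/8 = 5 μg/mL.
Steady-state peak Cmax,ss = C₀·R = 5 × 4/3 ≈ 6.667 μg/mL.
Steady-state trough Cmin,ss = Cmax,ss·f ≈ 6.667 × 0.25 ≈ 1.667 μg/mL.
Trough 1.7 μg/mL vs MEC 1 μg/mL: adequate.

1.7 μg/mL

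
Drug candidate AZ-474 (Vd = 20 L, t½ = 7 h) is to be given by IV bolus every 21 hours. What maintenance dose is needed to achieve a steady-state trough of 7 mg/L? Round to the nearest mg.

980 mg

τ/t½ = 21/7 ≈ 3, so f = (1/2)^(21/7) ≈ 0.125000.
Cmin,ss = (D/Vd)·f/(1−f), so D = Cmin,ss·Vd·(1−f)/f.
D = 7 × 20 × (1−f)/f ≈ 7 × 20 × 7.00000 ≈ 980.00 mg.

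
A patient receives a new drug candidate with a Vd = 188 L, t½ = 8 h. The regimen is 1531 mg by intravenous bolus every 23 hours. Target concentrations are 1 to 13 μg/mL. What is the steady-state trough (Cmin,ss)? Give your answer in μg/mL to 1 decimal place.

1.3 μg/mL

Over one 23-h interval, 23/8 ≈ 2.875 half-lives elapse, leaving f ≈ 0.1363 of each dose.
Single-dose peak C₀ = D/Vd = 1531/188 ≈ 8.144 μg/mL.
Steady-state trough Cmin,ss = C₀·f/(1−f) ≈ 8.144 × 0.1363/0.8637 ≈ 1.285 μg/mL.
Trough 1.3 μg/mL vs MEC 1 μg/mL: adequate.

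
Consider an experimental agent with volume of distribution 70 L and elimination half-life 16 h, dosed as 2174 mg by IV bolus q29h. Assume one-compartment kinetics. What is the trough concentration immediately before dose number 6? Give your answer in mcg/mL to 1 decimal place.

12.3 mcg/mL

f = (1/2)^(τ/t½) = (1/2)^(29/16) ≈ 0.2847.
C₀ = D/Vd = 2174/70 ≈ 31.057 mcg/mL.
Before the 6th dose, 5 doses have been given. Superposition: Cmin = C₀·(f + f² + … + f^5).
≈ 31.057 × (0.2847 + 0.0811 + 0.0231 + 0.0066 + 0.0019) ≈ 31.057 × 0.3974 ≈ 12.342 mcg/mL.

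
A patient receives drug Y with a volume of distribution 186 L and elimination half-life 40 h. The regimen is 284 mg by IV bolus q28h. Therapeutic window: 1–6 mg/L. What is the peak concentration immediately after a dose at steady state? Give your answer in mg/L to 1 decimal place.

Over one 28-h interval, 28/40 ≈ 0.7 half-lives elapse, leaving f ≈ 0.6156 of each dose.
At steady state, accumulation factor R = 1/(1 − e^(−kτ)) ≈ 2.6015.
Each bolus raises the concentration by D/Vd = 284/186 ≈ 1.527 mg/L.
Cmax,ss = C₀/(1 − f) ≈ 1.527/0.3844 ≈ 3.972 mg/L.
Peak 4.0 mg/L vs MTC 6 mg/L: below toxic threshold.

4.0 mg/L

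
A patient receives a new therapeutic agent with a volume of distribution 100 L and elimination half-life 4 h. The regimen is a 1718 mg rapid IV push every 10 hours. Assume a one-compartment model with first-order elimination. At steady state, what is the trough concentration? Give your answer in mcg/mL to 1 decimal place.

3.7 mcg/mL

Over one 10-h interval, 10/4 ≈ 2.5 half-lives elapse, leaving f ≈ 0.1768 of each dose.
Accumulation ratio R = 1/(1 − f) ≈ 1/0.8232 ≈ 1.2148.
Each bolus raises the concentration by D/Vd = 1718/100 ≈ 17.180 mcg/mL.
Steady-state peak Cmax,ss = C₀·R ≈ 17.180 × 1.2148 ≈ 20.870 mcg/mL.
One interval later, Cmin,ss = Cmax,ss·e^(−kτ) ≈ 20.870 × 0.1768 ≈ 3.690 mcg/mL.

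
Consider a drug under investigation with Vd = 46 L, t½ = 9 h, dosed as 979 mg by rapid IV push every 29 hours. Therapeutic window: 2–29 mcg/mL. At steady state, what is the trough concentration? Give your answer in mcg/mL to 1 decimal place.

2.6 mcg/mL

Over one 29-h interval, 29/9 ≈ 3.2222 half-lives elapse, leaving f ≈ 0.1072 of each dose.
Accumulation ratio R = 1/(1 − f) ≈ 1/0.8928 ≈ 1.1201.
Single-dose peak C₀ = D/Vd = 979/46 ≈ 21.283 mcg/mL.
Steady-state peak Cmax,ss = C₀·R ≈ 21.283 × 1.1201 ≈ 23.839 mcg/mL.
Steady-state trough Cmin,ss = Cmax,ss·f ≈ 23.839 × 0.1072 ≈ 2.556 mcg/mL.
Trough 2.6 mcg/mL vs MEC 2 mcg/mL: adequate.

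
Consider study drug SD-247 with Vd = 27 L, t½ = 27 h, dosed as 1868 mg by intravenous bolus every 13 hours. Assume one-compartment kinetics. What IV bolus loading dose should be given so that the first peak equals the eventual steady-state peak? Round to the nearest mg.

6583 mg

f = (1/2)^(13/27) ≈ 0.716242; accumulation ratio R = 1/(1−f) ≈ 3.52413.
Loading dose to hit Cmax,ss on first dose: D_load = D_maint·R ≈ 1868 × 3.52413 ≈ 6583.07 mg.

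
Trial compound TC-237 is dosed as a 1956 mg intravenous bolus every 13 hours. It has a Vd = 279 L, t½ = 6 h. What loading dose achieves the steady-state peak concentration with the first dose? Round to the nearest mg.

f = (1/2)^(13/6) ≈ 0.222725; accumulation ratio R = 1/(1−f) ≈ 1.28655.
Loading dose to hit Cmax,ss on first dose: D_load = D_maint·R ≈ 1956 × 1.28655 ≈ 2516.49 mg.

2516 mg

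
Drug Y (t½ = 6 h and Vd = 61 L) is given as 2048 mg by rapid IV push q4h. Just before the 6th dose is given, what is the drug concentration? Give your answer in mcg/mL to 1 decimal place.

f = (1/2)^(τ/t½) = (1/2)^(4/6) ≈ 0.6300.
C₀ = D/Vd = 2048/61 ≈ 33.574 mcg/mL.
Before the 6th dose, 5 doses have been given. Superposition: Cmin = C₀·(f + f² + … + f^5).
≈ 33.574 × (0.6300 + 0.3969 + 0.2500 + 0.1575 + 0.0992) ≈ 33.574 × 1.5336 ≈ 51.489 mcg/mL.

51.5 mcg/mL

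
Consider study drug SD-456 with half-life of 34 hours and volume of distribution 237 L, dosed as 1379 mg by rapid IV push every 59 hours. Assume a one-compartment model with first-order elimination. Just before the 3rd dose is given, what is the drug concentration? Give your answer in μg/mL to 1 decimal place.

f = (1/2)^(τ/t½) = (1/2)^(59/34) ≈ 0.3003.
C₀ = D/Vd = 1379/237 ≈ 5.819 μg/mL.
Before the 3rd dose, 2 doses have been given. Superposition: Cmin = C₀·(f + f²).
≈ 5.819 × (0.3003 + 0.0902) ≈ 5.819 × 0.3905 ≈ 2.272 μg/mL.

2.3 μg/mL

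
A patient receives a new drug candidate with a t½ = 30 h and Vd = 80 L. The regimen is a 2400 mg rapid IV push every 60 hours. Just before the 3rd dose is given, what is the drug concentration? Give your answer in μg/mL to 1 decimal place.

9.4 μg/mL

f = (1/2)^(τ/t½) = (1/2)^(60/30) ≈ 0.2500.
C₀ = D/Vd = 2400/80 ≈ 30.000 μg/mL.
Before the 3rd dose, 2 doses have been given. Superposition: Cmin = C₀·(f + f²).
≈ 30.000 × (0.2500 + 0.0625) ≈ 30.000 × 0.3125 ≈ 9.375 μg/mL.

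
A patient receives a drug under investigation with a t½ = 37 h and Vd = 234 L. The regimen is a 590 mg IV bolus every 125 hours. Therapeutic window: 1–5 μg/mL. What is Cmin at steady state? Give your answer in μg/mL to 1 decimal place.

0.3 μg/mL

τ/t½ = 125/37 ≈ 3.3784, so fraction remaining f = (1/2)^(125/37) ≈ 0.0962.
At steady state, accumulation factor R = 1/(1 − e^(−kτ)) ≈ 1.1064.
Single-dose peak C₀ = D/Vd = 590/234 ≈ 2.521 μg/mL.
Steady-state peak Cmax,ss = C₀·R ≈ 2.521 × 1.1064 ≈ 2.789 μg/mL.
One interval later, Cmin,ss = Cmax,ss·e^(−kτ) ≈ 2.789 × 0.0962 ≈ 0.268 μg/mL.
Trough 0.3 μg/mL vs MEC 1 μg/mL: subtherapeutic.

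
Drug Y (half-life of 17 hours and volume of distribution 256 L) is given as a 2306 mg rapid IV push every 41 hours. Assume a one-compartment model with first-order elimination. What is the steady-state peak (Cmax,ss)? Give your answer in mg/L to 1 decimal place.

11.1 mg/L

Over one 41-h interval, 41/17 ≈ 2.4118 half-lives elapse, leaving f ≈ 0.1879 of each dose.
At steady state, accumulation factor R = 1/(1 − e^(−kτ)) ≈ 1.2314.
Each bolus raises the concentration by D/Vd = 2306/256 ≈ 9.008 mg/L.
Steady-state peak Cmax,ss = C₀·R ≈ 9.008 × 1.2314 ≈ 11.092 mg/L.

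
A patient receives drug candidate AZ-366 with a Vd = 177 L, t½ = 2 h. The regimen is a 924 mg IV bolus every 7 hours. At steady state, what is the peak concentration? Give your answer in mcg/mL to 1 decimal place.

τ/t½ = 7/2 ≈ 3.5, so fraction remaining f = (1/2)^(7/2) ≈ 0.0884.
Accumulation ratio R = 1/(1 − f) ≈ 1/0.9116 ≈ 1.0970.
Each bolus raises the concentration by D/Vd = 924/177 ≈ 5.220 mcg/mL.
Steady-state peak Cmax,ss = C₀·R ≈ 5.220 × 1.0970 ≈ 5.726 mcg/mL.

5.7 mcg/mL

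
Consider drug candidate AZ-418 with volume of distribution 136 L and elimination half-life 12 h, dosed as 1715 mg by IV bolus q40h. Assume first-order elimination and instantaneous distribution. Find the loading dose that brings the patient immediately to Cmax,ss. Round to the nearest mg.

1904 mg

f = (1/2)^(40/12) ≈ 0.099213; accumulation ratio R = 1/(1−f) ≈ 1.11014.
Loading dose to hit Cmax,ss on first dose: D_load = D_maint·R ≈ 1715 × 1.11014 ≈ 1903.89 mg.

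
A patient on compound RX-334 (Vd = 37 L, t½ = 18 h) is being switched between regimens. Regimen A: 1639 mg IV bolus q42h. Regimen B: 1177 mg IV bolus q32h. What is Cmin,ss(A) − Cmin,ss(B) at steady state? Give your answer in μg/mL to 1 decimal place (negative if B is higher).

-2.1 μg/mL

Regimen A: f = (1/2)^(42/18) ≈ 0.1984; Cmin,ss = (1639/37)·f/(1−f) ≈ 10.964 μg/mL.
Regimen B: f = (1/2)^(32/18) ≈ 0.2916; Cmin,ss = (1177/37)·f/(1−f) ≈ 13.094 μg/mL.
Difference ≈ 10.964 − 13.094 ≈ -2.130 μg/mL.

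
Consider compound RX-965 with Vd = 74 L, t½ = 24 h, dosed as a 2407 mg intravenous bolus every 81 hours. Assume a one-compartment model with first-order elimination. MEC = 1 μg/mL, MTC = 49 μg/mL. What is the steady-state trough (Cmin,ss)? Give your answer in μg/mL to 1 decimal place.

3.5 μg/mL

Over one 81-h interval, 81/24 ≈ 3.375 half-lives elapse, leaving f ≈ 0.0964 of each dose.
Single-dose peak C₀ = D/Vd = 2407/74 ≈ 32.527 μg/mL.
Steady-state trough Cmin,ss = C₀·f/(1−f) ≈ 32.527 × 0.0964/0.9036 ≈ 3.470 μg/mL.
Trough 3.5 μg/mL vs MEC 1 μg/mL: adequate.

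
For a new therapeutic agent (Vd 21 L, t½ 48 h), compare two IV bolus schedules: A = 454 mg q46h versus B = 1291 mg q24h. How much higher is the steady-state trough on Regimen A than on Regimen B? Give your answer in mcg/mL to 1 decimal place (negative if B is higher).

-125.5 mcg/mL

Regimen A: f = (1/2)^(46/48) ≈ 0.5147; Cmin,ss = (454/21)·f/(1−f) ≈ 22.929 mcg/mL.
Regimen B: f = (1/2)^(24/48) ≈ 0.7071; Cmin,ss = (1291/21)·f/(1−f) ≈ 148.412 mcg/mL.
Difference ≈ 22.929 − 148.412 ≈ -125.483 mcg/mL.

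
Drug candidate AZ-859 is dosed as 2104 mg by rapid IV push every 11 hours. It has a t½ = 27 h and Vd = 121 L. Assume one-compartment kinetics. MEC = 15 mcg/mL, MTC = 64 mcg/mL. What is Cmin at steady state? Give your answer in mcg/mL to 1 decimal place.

Over one 11-h interval, 11/27 ≈ 0.40741 half-lives elapse, leaving f ≈ 0.7540 of each dose.
At steady state, accumulation factor R = 1/(1 − e^(−kτ)) ≈ 4.0650.
Each bolus raises the concentration by D/Vd = 2104/121 ≈ 17.388 mcg/mL.
Steady-state peak Cmax,ss = C₀·R ≈ 17.388 × 4.0650 ≈ 70.682 mcg/mL.
Steady-state trough Cmin,ss = Cmax,ss·f ≈ 70.682 × 0.7540 ≈ 53.294 mcg/mL.
Trough 53.3 mcg/mL vs MEC 15 mcg/mL: adequate.

53.3 mcg/mL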